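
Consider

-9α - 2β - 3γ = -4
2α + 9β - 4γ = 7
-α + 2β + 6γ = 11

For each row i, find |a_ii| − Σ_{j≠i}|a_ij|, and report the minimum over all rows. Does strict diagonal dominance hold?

row 1: |-9| − (2+3) = 4
row 2: |9| − (2+4) = 3
row 3: |6| − (1+2) = 3
minimum over rows = 3 → strictly diagonally dominant (convergence guaranteed)

3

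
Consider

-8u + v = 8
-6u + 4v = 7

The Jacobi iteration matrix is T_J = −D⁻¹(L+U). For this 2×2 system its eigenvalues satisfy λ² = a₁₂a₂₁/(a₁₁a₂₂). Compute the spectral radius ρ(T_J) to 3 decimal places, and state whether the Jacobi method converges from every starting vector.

a₁₂a₂₁/(a₁₁a₂₂) = (1)·(-6) / ((-8)·(4)) = 0.187500
ρ = √|0.187500| = √0.187500 = 0.433
ρ < 1, so Jacobi converges

0.433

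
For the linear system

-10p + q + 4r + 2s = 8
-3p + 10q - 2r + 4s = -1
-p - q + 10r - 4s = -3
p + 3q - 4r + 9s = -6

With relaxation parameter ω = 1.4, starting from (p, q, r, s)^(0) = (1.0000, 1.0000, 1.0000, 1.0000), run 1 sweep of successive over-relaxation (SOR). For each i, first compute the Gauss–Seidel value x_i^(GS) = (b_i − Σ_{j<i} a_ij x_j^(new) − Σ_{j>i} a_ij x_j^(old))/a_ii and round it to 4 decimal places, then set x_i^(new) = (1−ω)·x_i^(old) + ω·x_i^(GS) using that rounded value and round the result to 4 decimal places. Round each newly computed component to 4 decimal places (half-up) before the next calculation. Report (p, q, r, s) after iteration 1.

(-0.5400, -1.0468, -0.4822, -1.0608)

Iteration 1:
  p: GS value = (8 - (1)·1.0000 - (4)·1.0000 - (2)·1.0000) / (-10) = -0.1000;  p ← (1−ω)·1.0000 + ω·-0.1000 = -0.5400
  q: GS value = (-1 - (-3)·-0.5400 - (-2)·1.0000 - (4)·1.0000) / (10) = -0.4620;  q ← (1−ω)·1.0000 + ω·-0.4620 = -1.0468
  r: GS value = (-3 - (-1)·-0.5400 - (-1)·-1.0468 - (-4)·1.0000) / (10) = -0.0587;  r ← (1−ω)·1.0000 + ω·-0.0587 = -0.4822
  s: GS value = (-6 - (1)·-0.5400 - (3)·-1.0468 - (-4)·-0.4822) / (9) = -0.4720;  s ← (1−ω)·1.0000 + ω·-0.4720 = -1.0608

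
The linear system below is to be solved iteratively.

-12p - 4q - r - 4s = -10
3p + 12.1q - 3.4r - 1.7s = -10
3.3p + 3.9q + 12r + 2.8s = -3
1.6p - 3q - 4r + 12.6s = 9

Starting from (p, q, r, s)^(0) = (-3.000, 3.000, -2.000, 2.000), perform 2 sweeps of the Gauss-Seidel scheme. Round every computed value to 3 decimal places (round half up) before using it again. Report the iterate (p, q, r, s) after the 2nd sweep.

(0.999, -1.067, -0.295, 0.240)

Iteration 1:
  p = (-10 - (-4)·3.000 - (-1)·-2.000 - (-4)·2.000) / (-12) = -0.667
  q = (-10 - (3)·-0.667 - (-3.4)·-2.000 - (-1.7)·2.000) / (12.1) = -0.942
  r = (-3 - (3.3)·-0.667 - (3.9)·-0.942 - (2.8)·2.000) / (12) = -0.227
  s = (9 - (1.6)·-0.667 - (-3)·-0.942 - (-4)·-0.227) / (12.6) = 0.503
Iteration 2:
  p = (-10 - (-4)·-0.942 - (-1)·-0.227 - (-4)·0.503) / (-12) = 0.999
  q = (-10 - (3)·0.999 - (-3.4)·-0.227 - (-1.7)·0.503) / (12.1) = -1.067
  r = (-3 - (3.3)·0.999 - (3.9)·-1.067 - (2.8)·0.503) / (12) = -0.295
  s = (9 - (1.6)·0.999 - (-3)·-1.067 - (-4)·-0.295) / (12.6) = 0.240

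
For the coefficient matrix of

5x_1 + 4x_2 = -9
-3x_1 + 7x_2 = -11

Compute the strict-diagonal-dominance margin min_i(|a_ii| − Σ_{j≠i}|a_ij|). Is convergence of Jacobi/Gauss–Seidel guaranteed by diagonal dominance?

1

row 1: |5| − (4) = 1
row 2: |7| − (3) = 4
minimum over rows = 1 → strictly diagonally dominant (convergence guaranteed)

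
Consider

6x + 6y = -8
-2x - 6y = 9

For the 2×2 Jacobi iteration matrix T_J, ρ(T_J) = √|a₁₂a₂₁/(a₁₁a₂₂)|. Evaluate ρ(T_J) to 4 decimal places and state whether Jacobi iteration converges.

0.5774

a₁₂a₂₁/(a₁₁a₂₂) = (6)·(-2) / ((6)·(-6)) = 0.333333
ρ = √|0.333333| = √0.333333 = 0.5774
ρ < 1, so Jacobi converges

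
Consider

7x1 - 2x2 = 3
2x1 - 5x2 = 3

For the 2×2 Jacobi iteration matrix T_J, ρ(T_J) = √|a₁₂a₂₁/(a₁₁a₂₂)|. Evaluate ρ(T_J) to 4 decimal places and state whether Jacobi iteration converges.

a₁₂a₂₁/(a₁₁a₂₂) = (-2)·(2) / ((7)·(-5)) = 0.114286
ρ = √|0.114286| = √0.114286 = 0.3381
ρ < 1, so Jacobi converges

0.3381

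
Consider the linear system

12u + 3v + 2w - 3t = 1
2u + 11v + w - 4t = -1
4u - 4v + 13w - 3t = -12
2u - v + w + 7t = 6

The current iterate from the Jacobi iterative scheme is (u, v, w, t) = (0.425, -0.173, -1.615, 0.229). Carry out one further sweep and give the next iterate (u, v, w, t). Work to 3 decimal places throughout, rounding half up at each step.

(0.453, 0.062, -1.054, 0.942)

One sweep:
  u = (1 - (3)·-0.173 - (2)·-1.615 - (-3)·0.229) / (12) = 0.453
  v = (-1 - (2)·0.425 - (1)·-1.615 - (-4)·0.229) / (11) = 0.062
  w = (-12 - (4)·0.425 - (-4)·-0.173 - (-3)·0.229) / (13) = -1.054
  t = (6 - (2)·0.425 - (-1)·-0.173 - (1)·-1.615) / (7) = 0.942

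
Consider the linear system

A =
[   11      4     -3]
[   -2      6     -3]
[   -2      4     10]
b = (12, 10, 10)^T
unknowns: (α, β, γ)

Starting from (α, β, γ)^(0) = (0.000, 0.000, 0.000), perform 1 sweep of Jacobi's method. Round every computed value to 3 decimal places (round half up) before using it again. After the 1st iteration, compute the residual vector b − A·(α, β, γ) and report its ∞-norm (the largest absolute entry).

5.180

Iteration 1:
  α = (12 - (4)·0.000 - (-3)·0.000) / (11) = 1.091
  β = (10 - (-2)·0.000 - (-3)·0.000) / (6) = 1.667
  γ = (10 - (-2)·0.000 - (4)·0.000) / (10) = 1.000
Residual b − A·x = (-3.669, 5.180, -4.486); ∞-norm = 5.180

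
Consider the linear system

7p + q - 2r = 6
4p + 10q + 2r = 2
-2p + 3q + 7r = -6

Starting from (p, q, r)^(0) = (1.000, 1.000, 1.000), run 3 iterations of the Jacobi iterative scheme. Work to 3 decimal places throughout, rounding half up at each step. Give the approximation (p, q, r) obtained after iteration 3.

Iteration 1:
  p = (6 - (1)·1.000 - (-2)·1.000) / (7) = 1.000
  q = (2 - (4)·1.000 - (2)·1.000) / (10) = -0.400
  r = (-6 - (-2)·1.000 - (3)·1.000) / (7) = -1.000
Iteration 2:
  p = (6 - (1)·-0.400 - (-2)·-1.000) / (7) = 0.629
  q = (2 - (4)·1.000 - (2)·-1.000) / (10) = 0.000
  r = (-6 - (-2)·1.000 - (3)·-0.400) / (7) = -0.400
Iteration 3:
  p = (6 - (1)·0.000 - (-2)·-0.400) / (7) = 0.743
  q = (2 - (4)·0.629 - (2)·-0.400) / (10) = 0.028
  r = (-6 - (-2)·0.629 - (3)·0.000) / (7) = -0.677

(0.743, 0.028, -0.677)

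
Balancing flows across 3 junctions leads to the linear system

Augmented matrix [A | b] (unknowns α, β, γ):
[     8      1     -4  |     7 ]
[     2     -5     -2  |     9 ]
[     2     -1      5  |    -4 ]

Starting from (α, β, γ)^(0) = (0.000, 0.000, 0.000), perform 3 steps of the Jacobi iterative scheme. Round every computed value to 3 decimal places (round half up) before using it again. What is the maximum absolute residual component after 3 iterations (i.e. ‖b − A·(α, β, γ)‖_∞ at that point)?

1.286

Iteration 1:
  α = (7 - (1)·0.000 - (-4)·0.000) / (8) = 0.875
  β = (9 - (2)·0.000 - (-2)·0.000) / (-5) = -1.800
  γ = (-4 - (2)·0.000 - (-1)·0.000) / (5) = -0.800
Iteration 2:
  α = (7 - (1)·-1.800 - (-4)·-0.800) / (8) = 0.700
  β = (9 - (2)·0.875 - (-2)·-0.800) / (-5) = -1.130
  γ = (-4 - (2)·0.875 - (-1)·-1.800) / (5) = -1.510
Iteration 3:
  α = (7 - (1)·-1.130 - (-4)·-1.510) / (8) = 0.261
  β = (9 - (2)·0.700 - (-2)·-1.510) / (-5) = -0.916
  γ = (-4 - (2)·0.700 - (-1)·-1.130) / (5) = -1.306
Residual b − A·x = (0.604, 1.286, 1.092); ∞-norm = 1.286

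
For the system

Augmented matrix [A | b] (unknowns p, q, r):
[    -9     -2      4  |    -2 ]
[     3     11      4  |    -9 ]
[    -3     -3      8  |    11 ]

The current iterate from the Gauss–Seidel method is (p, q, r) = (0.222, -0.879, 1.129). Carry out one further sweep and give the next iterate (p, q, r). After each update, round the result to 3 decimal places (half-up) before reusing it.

(0.919, -1.479, 1.165)

One sweep:
  p = (-2 - (-2)·-0.879 - (4)·1.129) / (-9) = 0.919
  q = (-9 - (3)·0.919 - (4)·1.129) / (11) = -1.479
  r = (11 - (-3)·0.919 - (-3)·-1.479) / (8) = 1.165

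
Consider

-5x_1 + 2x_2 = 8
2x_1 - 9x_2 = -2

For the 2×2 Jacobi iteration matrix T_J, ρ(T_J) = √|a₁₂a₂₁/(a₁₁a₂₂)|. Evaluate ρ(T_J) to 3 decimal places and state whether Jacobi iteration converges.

a₁₂a₂₁/(a₁₁a₂₂) = (2)·(2) / ((-5)·(-9)) = 0.088889
ρ = √|0.088889| = √0.088889 = 0.298
ρ < 1, so Jacobi converges

0.298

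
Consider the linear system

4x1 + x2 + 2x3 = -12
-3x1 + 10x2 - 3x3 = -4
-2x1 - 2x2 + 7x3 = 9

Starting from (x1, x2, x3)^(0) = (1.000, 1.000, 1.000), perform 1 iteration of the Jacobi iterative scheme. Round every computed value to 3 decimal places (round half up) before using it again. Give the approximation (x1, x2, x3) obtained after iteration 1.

(-3.750, 0.200, 1.857)

Iteration 1:
  x1 = (-12 - (1)·1.000 - (2)·1.000) / (4) = -3.750
  x2 = (-4 - (-3)·1.000 - (-3)·1.000) / (10) = 0.200
  x3 = (9 - (-2)·1.000 - (-2)·1.000) / (7) = 1.857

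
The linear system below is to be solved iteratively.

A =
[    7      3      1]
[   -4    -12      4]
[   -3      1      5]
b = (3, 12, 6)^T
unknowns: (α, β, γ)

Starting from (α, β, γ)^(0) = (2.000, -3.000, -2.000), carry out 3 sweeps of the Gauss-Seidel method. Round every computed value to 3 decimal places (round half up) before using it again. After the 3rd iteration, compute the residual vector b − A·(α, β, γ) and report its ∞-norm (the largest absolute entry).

Iteration 1:
  α = (3 - (3)·-3.000 - (1)·-2.000) / (7) = 2.000
  β = (12 - (-4)·2.000 - (4)·-2.000) / (-12) = -2.333
  γ = (6 - (-3)·2.000 - (1)·-2.333) / (5) = 2.867
Iteration 2:
  α = (3 - (3)·-2.333 - (1)·2.867) / (7) = 1.019
  β = (12 - (-4)·1.019 - (4)·2.867) / (-12) = -0.384
  γ = (6 - (-3)·1.019 - (1)·-0.384) / (5) = 1.888
Iteration 3:
  α = (3 - (3)·-0.384 - (1)·1.888) / (7) = 0.323
  β = (12 - (-4)·0.323 - (4)·1.888) / (-12) = -0.478
  γ = (6 - (-3)·0.323 - (1)·-0.478) / (5) = 1.489
Residual b − A·x = (0.684, 1.600, 0.002); ∞-norm = 1.600

1.600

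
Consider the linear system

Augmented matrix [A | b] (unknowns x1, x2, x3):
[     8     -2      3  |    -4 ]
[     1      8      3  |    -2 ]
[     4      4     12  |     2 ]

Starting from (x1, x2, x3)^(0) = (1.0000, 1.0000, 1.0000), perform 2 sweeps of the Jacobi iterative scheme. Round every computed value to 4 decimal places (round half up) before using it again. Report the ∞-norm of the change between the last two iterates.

Iteration 1:
  x1 = (-4 - (-2)·1.0000 - (3)·1.0000) / (8) = -0.6250
  x2 = (-2 - (1)·1.0000 - (3)·1.0000) / (8) = -0.7500
  x3 = (2 - (4)·1.0000 - (4)·1.0000) / (12) = -0.5000
Iteration 2:
  x1 = (-4 - (-2)·-0.7500 - (3)·-0.5000) / (8) = -0.5000
  x2 = (-2 - (1)·-0.6250 - (3)·-0.5000) / (8) = 0.0156
  x3 = (2 - (4)·-0.6250 - (4)·-0.7500) / (12) = 0.6250
Change: (0.1250, 0.7656, 1.1250) → max |·| = 1.1250

1.1250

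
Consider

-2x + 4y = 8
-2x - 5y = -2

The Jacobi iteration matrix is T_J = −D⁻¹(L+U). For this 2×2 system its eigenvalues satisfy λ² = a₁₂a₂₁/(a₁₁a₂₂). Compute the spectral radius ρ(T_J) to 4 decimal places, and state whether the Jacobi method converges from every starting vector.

a₁₂a₂₁/(a₁₁a₂₂) = (4)·(-2) / ((-2)·(-5)) = -0.800000
ρ = √|-0.800000| = √0.800000 = 0.8944
ρ < 1, so Jacobi converges

0.8944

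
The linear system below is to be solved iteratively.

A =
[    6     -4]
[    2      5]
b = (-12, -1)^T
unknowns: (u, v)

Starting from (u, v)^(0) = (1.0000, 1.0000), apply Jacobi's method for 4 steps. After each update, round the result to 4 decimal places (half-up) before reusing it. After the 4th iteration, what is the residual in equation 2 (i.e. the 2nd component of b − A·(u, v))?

Iteration 1:
  u = (-12 - (-4)·1.0000) / (6) = -1.3333
  v = (-1 - (2)·1.0000) / (5) = -0.6000
Iteration 2:
  u = (-12 - (-4)·-0.6000) / (6) = -2.4000
  v = (-1 - (2)·-1.3333) / (5) = 0.3333
Iteration 3:
  u = (-12 - (-4)·0.3333) / (6) = -1.7778
  v = (-1 - (2)·-2.4000) / (5) = 0.7600
Iteration 4:
  u = (-12 - (-4)·0.7600) / (6) = -1.4933
  v = (-1 - (2)·-1.7778) / (5) = 0.5111
Residual b − A·x = (-0.9958, -0.5689)

-0.5689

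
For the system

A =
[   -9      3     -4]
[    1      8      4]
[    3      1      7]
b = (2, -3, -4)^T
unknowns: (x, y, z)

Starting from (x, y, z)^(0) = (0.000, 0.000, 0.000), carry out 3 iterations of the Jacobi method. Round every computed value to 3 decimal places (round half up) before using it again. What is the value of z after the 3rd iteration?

Iteration 1:
  x = (2 - (3)·0.000 - (-4)·0.000) / (-9) = -0.222
  y = (-3 - (1)·0.000 - (4)·0.000) / (8) = -0.375
  z = (-4 - (3)·0.000 - (1)·0.000) / (7) = -0.571
Iteration 2:
  x = (2 - (3)·-0.375 - (-4)·-0.571) / (-9) = -0.093
  y = (-3 - (1)·-0.222 - (4)·-0.571) / (8) = -0.062
  z = (-4 - (3)·-0.222 - (1)·-0.375) / (7) = -0.423
Iteration 3:
  x = (2 - (3)·-0.062 - (-4)·-0.423) / (-9) = -0.055
  y = (-3 - (1)·-0.093 - (4)·-0.423) / (8) = -0.152
  z = (-4 - (3)·-0.093 - (1)·-0.062) / (7) = -0.523

-0.523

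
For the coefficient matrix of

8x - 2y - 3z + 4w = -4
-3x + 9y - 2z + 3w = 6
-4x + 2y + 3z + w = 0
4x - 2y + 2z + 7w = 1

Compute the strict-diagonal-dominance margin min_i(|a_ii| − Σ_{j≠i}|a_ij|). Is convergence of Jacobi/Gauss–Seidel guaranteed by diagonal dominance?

row 1: |8| − (2+3+4) = -1
row 2: |9| − (3+2+3) = 1
row 3: |3| − (4+2+1) = -4
row 4: |7| − (4+2+2) = -1
minimum over rows = -4 → not strictly diagonally dominant

-4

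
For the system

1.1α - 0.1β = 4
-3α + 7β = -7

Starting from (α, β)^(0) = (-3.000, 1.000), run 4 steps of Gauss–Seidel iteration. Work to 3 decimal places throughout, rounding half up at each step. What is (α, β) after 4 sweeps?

(3.689, 0.581)

Iteration 1:
  α = (4 - (-0.1)·1.000) / (1.1) = 3.727
  β = (-7 - (-3)·3.727) / (7) = 0.597
Iteration 2:
  α = (4 - (-0.1)·0.597) / (1.1) = 3.691
  β = (-7 - (-3)·3.691) / (7) = 0.582
Iteration 3:
  α = (4 - (-0.1)·0.582) / (1.1) = 3.689
  β = (-7 - (-3)·3.689) / (7) = 0.581
Iteration 4:
  α = (4 - (-0.1)·0.581) / (1.1) = 3.689
  β = (-7 - (-3)·3.689) / (7) = 0.581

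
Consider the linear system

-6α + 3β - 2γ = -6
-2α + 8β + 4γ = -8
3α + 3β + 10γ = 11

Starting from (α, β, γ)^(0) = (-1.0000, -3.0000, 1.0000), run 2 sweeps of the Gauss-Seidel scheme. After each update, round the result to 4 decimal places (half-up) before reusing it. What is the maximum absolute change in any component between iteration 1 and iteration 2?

Iteration 1:
  α = (-6 - (3)·-3.0000 - (-2)·1.0000) / (-6) = -0.8333
  β = (-8 - (-2)·-0.8333 - (4)·1.0000) / (8) = -1.7083
  γ = (11 - (3)·-0.8333 - (3)·-1.7083) / (10) = 1.8625
Iteration 2:
  α = (-6 - (3)·-1.7083 - (-2)·1.8625) / (-6) = -0.4750
  β = (-8 - (-2)·-0.4750 - (4)·1.8625) / (8) = -2.0500
  γ = (11 - (3)·-0.4750 - (3)·-2.0500) / (10) = 1.8575
Change: (0.3583, -0.3417, -0.0050) → max |·| = 0.3583

0.3583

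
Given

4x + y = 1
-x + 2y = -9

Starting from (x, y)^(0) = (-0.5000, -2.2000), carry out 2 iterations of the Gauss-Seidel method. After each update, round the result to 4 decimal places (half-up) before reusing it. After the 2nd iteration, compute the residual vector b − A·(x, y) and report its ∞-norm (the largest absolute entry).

0.2375

Iteration 1:
  x = (1 - (1)·-2.2000) / (4) = 0.8000
  y = (-9 - (-1)·0.8000) / (2) = -4.1000
Iteration 2:
  x = (1 - (1)·-4.1000) / (4) = 1.2750
  y = (-9 - (-1)·1.2750) / (2) = -3.8625
Residual b − A·x = (-0.2375, 0.0000); ∞-norm = 0.2375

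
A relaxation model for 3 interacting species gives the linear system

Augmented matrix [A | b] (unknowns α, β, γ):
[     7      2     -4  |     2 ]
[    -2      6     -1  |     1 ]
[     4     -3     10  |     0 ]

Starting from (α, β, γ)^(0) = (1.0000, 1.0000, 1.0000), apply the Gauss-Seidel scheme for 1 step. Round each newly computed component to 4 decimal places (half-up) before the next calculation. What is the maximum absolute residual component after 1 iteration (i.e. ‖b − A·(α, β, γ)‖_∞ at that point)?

3.3330

Iteration 1:
  α = (2 - (2)·1.0000 - (-4)·1.0000) / (7) = 0.5714
  β = (1 - (-2)·0.5714 - (-1)·1.0000) / (6) = 0.5238
  γ = (0 - (4)·0.5714 - (-3)·0.5238) / (10) = -0.0714
Residual b − A·x = (-3.3330, -1.0714, -0.0002); ∞-norm = 3.3330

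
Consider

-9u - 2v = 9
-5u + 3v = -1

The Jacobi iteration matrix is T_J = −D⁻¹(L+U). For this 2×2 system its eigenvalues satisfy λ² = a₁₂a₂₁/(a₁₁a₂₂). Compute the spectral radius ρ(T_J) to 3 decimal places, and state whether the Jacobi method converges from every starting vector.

a₁₂a₂₁/(a₁₁a₂₂) = (-2)·(-5) / ((-9)·(3)) = -0.370370
ρ = √|-0.370370| = √0.370370 = 0.609
ρ < 1, so Jacobi converges

0.609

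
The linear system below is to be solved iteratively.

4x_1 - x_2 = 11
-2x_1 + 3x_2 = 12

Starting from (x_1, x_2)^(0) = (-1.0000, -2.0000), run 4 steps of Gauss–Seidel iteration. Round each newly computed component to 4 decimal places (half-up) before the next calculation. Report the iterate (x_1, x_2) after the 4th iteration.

Iteration 1:
  x_1 = (11 - (-1)·-2.0000) / (4) = 2.2500
  x_2 = (12 - (-2)·2.2500) / (3) = 5.5000
Iteration 2:
  x_1 = (11 - (-1)·5.5000) / (4) = 4.1250
  x_2 = (12 - (-2)·4.1250) / (3) = 6.7500
Iteration 3:
  x_1 = (11 - (-1)·6.7500) / (4) = 4.4375
  x_2 = (12 - (-2)·4.4375) / (3) = 6.9583
Iteration 4:
  x_1 = (11 - (-1)·6.9583) / (4) = 4.4896
  x_2 = (12 - (-2)·4.4896) / (3) = 6.9931

(4.4896, 6.9931)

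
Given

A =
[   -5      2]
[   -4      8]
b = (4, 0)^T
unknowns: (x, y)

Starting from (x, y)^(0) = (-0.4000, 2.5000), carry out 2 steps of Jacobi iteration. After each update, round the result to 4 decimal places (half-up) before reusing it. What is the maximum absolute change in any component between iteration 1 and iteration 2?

Iteration 1:
  x = (4 - (2)·2.5000) / (-5) = 0.2000
  y = (0 - (-4)·-0.4000) / (8) = -0.2000
Iteration 2:
  x = (4 - (2)·-0.2000) / (-5) = -0.8800
  y = (0 - (-4)·0.2000) / (8) = 0.1000
Change: (-1.0800, 0.3000) → max |·| = 1.0800

1.0800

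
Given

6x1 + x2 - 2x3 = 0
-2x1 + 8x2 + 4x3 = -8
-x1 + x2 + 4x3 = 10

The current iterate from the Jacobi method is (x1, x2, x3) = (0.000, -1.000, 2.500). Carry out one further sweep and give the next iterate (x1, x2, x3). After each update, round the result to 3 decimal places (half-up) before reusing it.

One sweep:
  x1 = (0 - (1)·-1.000 - (-2)·2.500) / (6) = 1.000
  x2 = (-8 - (-2)·0.000 - (4)·2.500) / (8) = -2.250
  x3 = (10 - (-1)·0.000 - (1)·-1.000) / (4) = 2.750

(1.000, -2.250, 2.750)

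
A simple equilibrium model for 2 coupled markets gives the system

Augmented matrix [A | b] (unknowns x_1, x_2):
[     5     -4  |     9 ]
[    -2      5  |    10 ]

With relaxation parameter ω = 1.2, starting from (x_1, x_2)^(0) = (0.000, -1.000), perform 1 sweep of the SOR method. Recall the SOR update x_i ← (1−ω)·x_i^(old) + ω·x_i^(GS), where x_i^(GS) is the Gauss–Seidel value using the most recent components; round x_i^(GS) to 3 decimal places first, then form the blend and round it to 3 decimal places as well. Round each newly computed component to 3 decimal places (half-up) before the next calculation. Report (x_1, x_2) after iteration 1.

Iteration 1:
  x_1: GS value = (9 - (-4)·-1.000) / (5) = 1.000;  x_1 ← (1−ω)·0.000 + ω·1.000 = 1.200
  x_2: GS value = (10 - (-2)·1.200) / (5) = 2.480;  x_2 ← (1−ω)·-1.000 + ω·2.480 = 3.176

(1.200, 3.176)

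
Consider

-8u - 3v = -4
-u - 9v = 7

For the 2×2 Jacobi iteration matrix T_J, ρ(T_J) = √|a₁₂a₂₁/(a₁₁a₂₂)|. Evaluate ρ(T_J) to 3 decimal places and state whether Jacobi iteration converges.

0.204

a₁₂a₂₁/(a₁₁a₂₂) = (-3)·(-1) / ((-8)·(-9)) = 0.041667
ρ = √|0.041667| = √0.041667 = 0.204
ρ < 1, so Jacobi converges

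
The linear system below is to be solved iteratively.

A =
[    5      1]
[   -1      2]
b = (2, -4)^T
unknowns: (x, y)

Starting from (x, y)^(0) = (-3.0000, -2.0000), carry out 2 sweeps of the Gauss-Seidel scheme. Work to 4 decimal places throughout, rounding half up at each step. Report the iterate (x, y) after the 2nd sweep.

Iteration 1:
  x = (2 - (1)·-2.0000) / (5) = 0.8000
  y = (-4 - (-1)·0.8000) / (2) = -1.6000
Iteration 2:
  x = (2 - (1)·-1.6000) / (5) = 0.7200
  y = (-4 - (-1)·0.7200) / (2) = -1.6400

(0.7200, -1.6400)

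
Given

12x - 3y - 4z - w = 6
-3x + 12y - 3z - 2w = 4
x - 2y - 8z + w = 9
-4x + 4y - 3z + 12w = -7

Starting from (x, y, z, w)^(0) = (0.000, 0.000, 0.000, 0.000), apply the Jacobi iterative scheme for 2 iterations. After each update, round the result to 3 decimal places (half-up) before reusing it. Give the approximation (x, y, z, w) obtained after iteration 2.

Iteration 1:
  x = (6 - (-3)·0.000 - (-4)·0.000 - (-1)·0.000) / (12) = 0.500
  y = (4 - (-3)·0.000 - (-3)·0.000 - (-2)·0.000) / (12) = 0.333
  z = (9 - (1)·0.000 - (-2)·0.000 - (1)·0.000) / (-8) = -1.125
  w = (-7 - (-4)·0.000 - (4)·0.000 - (-3)·0.000) / (12) = -0.583
Iteration 2:
  x = (6 - (-3)·0.333 - (-4)·-1.125 - (-1)·-0.583) / (12) = 0.160
  y = (4 - (-3)·0.500 - (-3)·-1.125 - (-2)·-0.583) / (12) = 0.080
  z = (9 - (1)·0.500 - (-2)·0.333 - (1)·-0.583) / (-8) = -1.219
  w = (-7 - (-4)·0.500 - (4)·0.333 - (-3)·-1.125) / (12) = -0.809

(0.160, 0.080, -1.219, -0.809)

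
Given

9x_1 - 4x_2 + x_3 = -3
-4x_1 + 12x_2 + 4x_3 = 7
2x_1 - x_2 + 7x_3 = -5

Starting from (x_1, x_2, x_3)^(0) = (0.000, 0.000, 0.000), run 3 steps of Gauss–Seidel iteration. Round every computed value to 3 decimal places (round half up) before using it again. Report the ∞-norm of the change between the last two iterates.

0.126

Iteration 1:
  x_1 = (-3 - (-4)·0.000 - (1)·0.000) / (9) = -0.333
  x_2 = (7 - (-4)·-0.333 - (4)·0.000) / (12) = 0.472
  x_3 = (-5 - (2)·-0.333 - (-1)·0.472) / (7) = -0.552
Iteration 2:
  x_1 = (-3 - (-4)·0.472 - (1)·-0.552) / (9) = -0.062
  x_2 = (7 - (-4)·-0.062 - (4)·-0.552) / (12) = 0.747
  x_3 = (-5 - (2)·-0.062 - (-1)·0.747) / (7) = -0.590
Iteration 3:
  x_1 = (-3 - (-4)·0.747 - (1)·-0.590) / (9) = 0.064
  x_2 = (7 - (-4)·0.064 - (4)·-0.590) / (12) = 0.801
  x_3 = (-5 - (2)·0.064 - (-1)·0.801) / (7) = -0.618
Change: (0.126, 0.054, -0.028) → max |·| = 0.126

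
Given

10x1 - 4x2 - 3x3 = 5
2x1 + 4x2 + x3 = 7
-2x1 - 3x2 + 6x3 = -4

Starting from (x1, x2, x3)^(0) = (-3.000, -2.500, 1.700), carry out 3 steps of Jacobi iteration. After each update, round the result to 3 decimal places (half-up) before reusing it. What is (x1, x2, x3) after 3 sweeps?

(1.714, 1.185, 0.822)

Iteration 1:
  x1 = (5 - (-4)·-2.500 - (-3)·1.700) / (10) = 0.010
  x2 = (7 - (2)·-3.000 - (1)·1.700) / (4) = 2.825
  x3 = (-4 - (-2)·-3.000 - (-3)·-2.500) / (6) = -2.917
Iteration 2:
  x1 = (5 - (-4)·2.825 - (-3)·-2.917) / (10) = 0.755
  x2 = (7 - (2)·0.010 - (1)·-2.917) / (4) = 2.474
  x3 = (-4 - (-2)·0.010 - (-3)·2.825) / (6) = 0.749
Iteration 3:
  x1 = (5 - (-4)·2.474 - (-3)·0.749) / (10) = 1.714
  x2 = (7 - (2)·0.755 - (1)·0.749) / (4) = 1.185
  x3 = (-4 - (-2)·0.755 - (-3)·2.474) / (6) = 0.822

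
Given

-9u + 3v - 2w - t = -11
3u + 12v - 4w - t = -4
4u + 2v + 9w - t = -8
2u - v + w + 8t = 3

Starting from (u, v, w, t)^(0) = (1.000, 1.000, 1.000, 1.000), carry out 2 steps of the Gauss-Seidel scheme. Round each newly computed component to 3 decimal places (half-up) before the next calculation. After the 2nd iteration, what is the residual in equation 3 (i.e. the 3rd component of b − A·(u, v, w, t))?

-0.158

Iteration 1:
  u = (-11 - (3)·1.000 - (-2)·1.000 - (-1)·1.000) / (-9) = 1.222
  v = (-4 - (3)·1.222 - (-4)·1.000 - (-1)·1.000) / (12) = -0.222
  w = (-8 - (4)·1.222 - (2)·-0.222 - (-1)·1.000) / (9) = -1.272
  t = (3 - (2)·1.222 - (-1)·-0.222 - (1)·-1.272) / (8) = 0.201
Iteration 2:
  u = (-11 - (3)·-0.222 - (-2)·-1.272 - (-1)·0.201) / (-9) = 1.409
  v = (-4 - (3)·1.409 - (-4)·-1.272 - (-1)·0.201) / (12) = -1.093
  w = (-8 - (4)·1.409 - (2)·-1.093 - (-1)·0.201) / (9) = -1.250
  t = (3 - (2)·1.409 - (-1)·-1.093 - (1)·-1.250) / (8) = 0.042
Residual b − A·x = (2.502, -0.069, -0.158, 0.003)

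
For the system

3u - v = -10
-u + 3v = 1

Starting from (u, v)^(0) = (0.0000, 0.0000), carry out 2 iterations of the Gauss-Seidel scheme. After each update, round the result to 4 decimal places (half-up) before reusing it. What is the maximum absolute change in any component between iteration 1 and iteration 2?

0.2593

Iteration 1:
  u = (-10 - (-1)·0.0000) / (3) = -3.3333
  v = (1 - (-1)·-3.3333) / (3) = -0.7778
Iteration 2:
  u = (-10 - (-1)·-0.7778) / (3) = -3.5926
  v = (1 - (-1)·-3.5926) / (3) = -0.8642
Change: (-0.2593, -0.0864) → max |·| = 0.2593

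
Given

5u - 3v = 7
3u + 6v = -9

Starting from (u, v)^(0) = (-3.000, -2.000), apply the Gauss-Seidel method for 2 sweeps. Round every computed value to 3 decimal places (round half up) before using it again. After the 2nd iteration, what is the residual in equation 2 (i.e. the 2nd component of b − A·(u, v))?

0.000

Iteration 1:
  u = (7 - (-3)·-2.000) / (5) = 0.200
  v = (-9 - (3)·0.200) / (6) = -1.600
Iteration 2:
  u = (7 - (-3)·-1.600) / (5) = 0.440
  v = (-9 - (3)·0.440) / (6) = -1.720
Residual b − A·x = (-0.360, 0.000)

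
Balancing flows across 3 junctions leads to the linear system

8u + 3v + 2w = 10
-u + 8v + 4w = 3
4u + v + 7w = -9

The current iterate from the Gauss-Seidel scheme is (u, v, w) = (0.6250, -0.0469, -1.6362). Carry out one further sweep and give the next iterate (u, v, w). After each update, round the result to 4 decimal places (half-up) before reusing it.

One sweep:
  u = (10 - (3)·-0.0469 - (2)·-1.6362) / (8) = 1.6766
  v = (3 - (-1)·1.6766 - (4)·-1.6362) / (8) = 1.4027
  w = (-9 - (4)·1.6766 - (1)·1.4027) / (7) = -2.4442

(1.6766, 1.4027, -2.4442)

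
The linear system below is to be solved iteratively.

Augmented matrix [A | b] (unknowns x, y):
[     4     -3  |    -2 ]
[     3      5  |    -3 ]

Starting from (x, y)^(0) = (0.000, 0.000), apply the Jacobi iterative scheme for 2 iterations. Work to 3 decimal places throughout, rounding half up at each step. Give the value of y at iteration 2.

-0.300

Iteration 1:
  x = (-2 - (-3)·0.000) / (4) = -0.500
  y = (-3 - (3)·0.000) / (5) = -0.600
Iteration 2:
  x = (-2 - (-3)·-0.600) / (4) = -0.950
  y = (-3 - (3)·-0.500) / (5) = -0.300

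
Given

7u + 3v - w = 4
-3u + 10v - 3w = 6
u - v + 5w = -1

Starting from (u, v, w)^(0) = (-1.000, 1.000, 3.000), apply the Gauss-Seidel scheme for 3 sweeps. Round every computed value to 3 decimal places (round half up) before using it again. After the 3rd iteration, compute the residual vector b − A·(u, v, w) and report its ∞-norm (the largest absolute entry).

Iteration 1:
  u = (4 - (3)·1.000 - (-1)·3.000) / (7) = 0.571
  v = (6 - (-3)·0.571 - (-3)·3.000) / (10) = 1.671
  w = (-1 - (1)·0.571 - (-1)·1.671) / (5) = 0.020
Iteration 2:
  u = (4 - (3)·1.671 - (-1)·0.020) / (7) = -0.142
  v = (6 - (-3)·-0.142 - (-3)·0.020) / (10) = 0.563
  w = (-1 - (1)·-0.142 - (-1)·0.563) / (5) = -0.059
Iteration 3:
  u = (4 - (3)·0.563 - (-1)·-0.059) / (7) = 0.322
  v = (6 - (-3)·0.322 - (-3)·-0.059) / (10) = 0.679
  w = (-1 - (1)·0.322 - (-1)·0.679) / (5) = -0.129
Residual b − A·x = (-0.420, -0.211, 0.002); ∞-norm = 0.420

0.420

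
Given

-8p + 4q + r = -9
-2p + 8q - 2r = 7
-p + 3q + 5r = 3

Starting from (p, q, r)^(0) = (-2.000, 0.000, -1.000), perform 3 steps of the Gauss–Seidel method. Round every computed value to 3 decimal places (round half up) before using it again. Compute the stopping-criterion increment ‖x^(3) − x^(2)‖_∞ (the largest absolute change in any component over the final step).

Iteration 1:
  p = (-9 - (4)·0.000 - (1)·-1.000) / (-8) = 1.000
  q = (7 - (-2)·1.000 - (-2)·-1.000) / (8) = 0.875
  r = (3 - (-1)·1.000 - (3)·0.875) / (5) = 0.275
Iteration 2:
  p = (-9 - (4)·0.875 - (1)·0.275) / (-8) = 1.597
  q = (7 - (-2)·1.597 - (-2)·0.275) / (8) = 1.343
  r = (3 - (-1)·1.597 - (3)·1.343) / (5) = 0.114
Iteration 3:
  p = (-9 - (4)·1.343 - (1)·0.114) / (-8) = 1.811
  q = (7 - (-2)·1.811 - (-2)·0.114) / (8) = 1.356
  r = (3 - (-1)·1.811 - (3)·1.356) / (5) = 0.149
Change: (0.214, 0.013, 0.035) → max |·| = 0.214

0.214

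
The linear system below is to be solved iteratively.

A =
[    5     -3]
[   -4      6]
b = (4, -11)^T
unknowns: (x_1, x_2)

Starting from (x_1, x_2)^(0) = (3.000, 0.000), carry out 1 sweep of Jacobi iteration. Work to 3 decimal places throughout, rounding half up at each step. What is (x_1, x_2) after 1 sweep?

Iteration 1:
  x_1 = (4 - (-3)·0.000) / (5) = 0.800
  x_2 = (-11 - (-4)·3.000) / (6) = 0.167

(0.800, 0.167)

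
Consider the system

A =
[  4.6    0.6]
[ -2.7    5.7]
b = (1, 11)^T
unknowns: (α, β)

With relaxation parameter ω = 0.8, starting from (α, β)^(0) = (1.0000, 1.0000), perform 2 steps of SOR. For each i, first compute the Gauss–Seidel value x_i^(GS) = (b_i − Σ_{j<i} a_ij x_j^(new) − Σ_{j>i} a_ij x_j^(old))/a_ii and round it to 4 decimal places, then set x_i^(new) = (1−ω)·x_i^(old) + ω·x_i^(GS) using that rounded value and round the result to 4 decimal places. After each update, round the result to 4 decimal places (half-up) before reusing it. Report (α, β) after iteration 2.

(0.0352, 1.9264)

Iteration 1:
  α: GS value = (1 - (0.6)·1.0000) / (4.6) = 0.0870;  α ← (1−ω)·1.0000 + ω·0.0870 = 0.2696
  β: GS value = (11 - (-2.7)·0.2696) / (5.7) = 2.0575;  β ← (1−ω)·1.0000 + ω·2.0575 = 1.8460
Iteration 2:
  α: GS value = (1 - (0.6)·1.8460) / (4.6) = -0.0234;  α ← (1−ω)·0.2696 + ω·-0.0234 = 0.0352
  β: GS value = (11 - (-2.7)·0.0352) / (5.7) = 1.9465;  β ← (1−ω)·1.8460 + ω·1.9465 = 1.9264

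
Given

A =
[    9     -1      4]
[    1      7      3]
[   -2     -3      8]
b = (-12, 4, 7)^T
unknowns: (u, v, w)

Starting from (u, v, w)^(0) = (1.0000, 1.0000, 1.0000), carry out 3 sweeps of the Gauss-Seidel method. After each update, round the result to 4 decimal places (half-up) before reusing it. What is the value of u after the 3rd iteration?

-1.5789

Iteration 1:
  u = (-12 - (-1)·1.0000 - (4)·1.0000) / (9) = -1.6667
  v = (4 - (1)·-1.6667 - (3)·1.0000) / (7) = 0.3810
  w = (7 - (-2)·-1.6667 - (-3)·0.3810) / (8) = 0.6012
Iteration 2:
  u = (-12 - (-1)·0.3810 - (4)·0.6012) / (9) = -1.5582
  v = (4 - (1)·-1.5582 - (3)·0.6012) / (7) = 0.5364
  w = (7 - (-2)·-1.5582 - (-3)·0.5364) / (8) = 0.6866
Iteration 3:
  u = (-12 - (-1)·0.5364 - (4)·0.6866) / (9) = -1.5789
  v = (4 - (1)·-1.5789 - (3)·0.6866) / (7) = 0.5027
  w = (7 - (-2)·-1.5789 - (-3)·0.5027) / (8) = 0.6688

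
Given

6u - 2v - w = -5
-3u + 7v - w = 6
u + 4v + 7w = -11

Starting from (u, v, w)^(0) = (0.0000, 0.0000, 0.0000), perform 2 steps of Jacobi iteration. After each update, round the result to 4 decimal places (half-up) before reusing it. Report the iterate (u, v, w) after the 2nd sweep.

Iteration 1:
  u = (-5 - (-2)·0.0000 - (-1)·0.0000) / (6) = -0.8333
  v = (6 - (-3)·0.0000 - (-1)·0.0000) / (7) = 0.8571
  w = (-11 - (1)·0.0000 - (4)·0.0000) / (7) = -1.5714
Iteration 2:
  u = (-5 - (-2)·0.8571 - (-1)·-1.5714) / (6) = -0.8095
  v = (6 - (-3)·-0.8333 - (-1)·-1.5714) / (7) = 0.2755
  w = (-11 - (1)·-0.8333 - (4)·0.8571) / (7) = -1.9422

(-0.8095, 0.2755, -1.9422)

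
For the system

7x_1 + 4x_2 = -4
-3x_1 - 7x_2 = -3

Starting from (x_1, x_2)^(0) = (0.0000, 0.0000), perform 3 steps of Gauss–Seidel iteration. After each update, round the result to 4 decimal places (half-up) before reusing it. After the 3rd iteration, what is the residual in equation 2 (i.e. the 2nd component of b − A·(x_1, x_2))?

0.0001

Iteration 1:
  x_1 = (-4 - (4)·0.0000) / (7) = -0.5714
  x_2 = (-3 - (-3)·-0.5714) / (-7) = 0.6735
Iteration 2:
  x_1 = (-4 - (4)·0.6735) / (7) = -0.9563
  x_2 = (-3 - (-3)·-0.9563) / (-7) = 0.8384
Iteration 3:
  x_1 = (-4 - (4)·0.8384) / (7) = -1.0505
  x_2 = (-3 - (-3)·-1.0505) / (-7) = 0.8788
Residual b − A·x = (-0.1617, 0.0001)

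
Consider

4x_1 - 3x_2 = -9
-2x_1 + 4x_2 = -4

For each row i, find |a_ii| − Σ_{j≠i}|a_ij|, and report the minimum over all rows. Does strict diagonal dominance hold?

row 1: |4| − (3) = 1
row 2: |4| − (2) = 2
minimum over rows = 1 → strictly diagonally dominant (convergence guaranteed)

1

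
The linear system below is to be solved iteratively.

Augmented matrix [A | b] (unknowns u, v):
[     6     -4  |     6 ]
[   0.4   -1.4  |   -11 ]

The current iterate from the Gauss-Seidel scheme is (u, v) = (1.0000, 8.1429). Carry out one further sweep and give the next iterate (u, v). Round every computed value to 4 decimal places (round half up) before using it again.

(6.4286, 9.6939)

One sweep:
  u = (6 - (-4)·8.1429) / (6) = 6.4286
  v = (-11 - (0.4)·6.4286) / (-1.4) = 9.6939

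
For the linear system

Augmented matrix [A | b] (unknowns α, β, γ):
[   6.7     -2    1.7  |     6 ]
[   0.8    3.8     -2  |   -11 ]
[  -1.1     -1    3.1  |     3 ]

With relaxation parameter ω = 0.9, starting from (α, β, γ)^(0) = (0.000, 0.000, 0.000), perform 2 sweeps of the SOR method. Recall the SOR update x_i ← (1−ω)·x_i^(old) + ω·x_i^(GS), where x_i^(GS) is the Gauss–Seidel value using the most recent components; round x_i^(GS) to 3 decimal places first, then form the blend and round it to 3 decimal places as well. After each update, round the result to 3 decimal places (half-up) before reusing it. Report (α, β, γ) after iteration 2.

Iteration 1:
  α: GS value = (6 - (-2)·0.000 - (1.7)·0.000) / (6.7) = 0.896;  α ← (1−ω)·0.000 + ω·0.896 = 0.806
  β: GS value = (-11 - (0.8)·0.806 - (-2)·0.000) / (3.8) = -3.064;  β ← (1−ω)·0.000 + ω·-3.064 = -2.758
  γ: GS value = (3 - (-1.1)·0.806 - (-1)·-2.758) / (3.1) = 0.364;  γ ← (1−ω)·0.000 + ω·0.364 = 0.328
Iteration 2:
  α: GS value = (6 - (-2)·-2.758 - (1.7)·0.328) / (6.7) = -0.011;  α ← (1−ω)·0.806 + ω·-0.011 = 0.071
  β: GS value = (-11 - (0.8)·0.071 - (-2)·0.328) / (3.8) = -2.737;  β ← (1−ω)·-2.758 + ω·-2.737 = -2.739
  γ: GS value = (3 - (-1.1)·0.071 - (-1)·-2.739) / (3.1) = 0.109;  γ ← (1−ω)·0.328 + ω·0.109 = 0.131

(0.071, -2.739, 0.131)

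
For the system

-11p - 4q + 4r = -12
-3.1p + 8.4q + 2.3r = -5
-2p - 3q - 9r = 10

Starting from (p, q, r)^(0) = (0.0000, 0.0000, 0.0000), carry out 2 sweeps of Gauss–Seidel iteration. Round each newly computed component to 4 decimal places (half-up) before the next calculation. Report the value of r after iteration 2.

-1.2693

Iteration 1:
  p = (-12 - (-4)·0.0000 - (4)·0.0000) / (-11) = 1.0909
  q = (-5 - (-3.1)·1.0909 - (2.3)·0.0000) / (8.4) = -0.1926
  r = (10 - (-2)·1.0909 - (-3)·-0.1926) / (-9) = -1.2893
Iteration 2:
  p = (-12 - (-4)·-0.1926 - (4)·-1.2893) / (-11) = 0.6921
  q = (-5 - (-3.1)·0.6921 - (2.3)·-1.2893) / (8.4) = 0.0132
  r = (10 - (-2)·0.6921 - (-3)·0.0132) / (-9) = -1.2693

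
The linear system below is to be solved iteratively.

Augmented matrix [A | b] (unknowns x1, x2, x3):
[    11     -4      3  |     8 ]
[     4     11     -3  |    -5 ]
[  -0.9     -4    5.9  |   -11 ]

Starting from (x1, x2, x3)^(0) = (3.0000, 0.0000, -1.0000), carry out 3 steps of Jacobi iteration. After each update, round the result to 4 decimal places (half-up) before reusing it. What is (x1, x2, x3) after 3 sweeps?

(1.0933, -1.4212, -2.6106)

Iteration 1:
  x1 = (8 - (-4)·0.0000 - (3)·-1.0000) / (11) = 1.0000
  x2 = (-5 - (4)·3.0000 - (-3)·-1.0000) / (11) = -1.8182
  x3 = (-11 - (-0.9)·3.0000 - (-4)·0.0000) / (5.9) = -1.4068
Iteration 2:
  x1 = (8 - (-4)·-1.8182 - (3)·-1.4068) / (11) = 0.4498
  x2 = (-5 - (4)·1.0000 - (-3)·-1.4068) / (11) = -1.2019
  x3 = (-11 - (-0.9)·1.0000 - (-4)·-1.8182) / (5.9) = -2.9445
Iteration 3:
  x1 = (8 - (-4)·-1.2019 - (3)·-2.9445) / (11) = 1.0933
  x2 = (-5 - (4)·0.4498 - (-3)·-2.9445) / (11) = -1.4212
  x3 = (-11 - (-0.9)·0.4498 - (-4)·-1.2019) / (5.9) = -2.6106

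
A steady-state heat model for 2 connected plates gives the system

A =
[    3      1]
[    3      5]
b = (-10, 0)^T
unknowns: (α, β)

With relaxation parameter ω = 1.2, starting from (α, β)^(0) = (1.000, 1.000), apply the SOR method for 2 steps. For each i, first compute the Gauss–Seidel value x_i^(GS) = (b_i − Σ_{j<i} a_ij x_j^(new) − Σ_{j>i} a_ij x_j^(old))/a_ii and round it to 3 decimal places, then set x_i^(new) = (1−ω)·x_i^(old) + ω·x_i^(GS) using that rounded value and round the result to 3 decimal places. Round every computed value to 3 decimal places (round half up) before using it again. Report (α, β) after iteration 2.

(-4.325, 2.492)

Iteration 1:
  α: GS value = (-10 - (1)·1.000) / (3) = -3.667;  α ← (1−ω)·1.000 + ω·-3.667 = -4.600
  β: GS value = (0 - (3)·-4.600) / (5) = 2.760;  β ← (1−ω)·1.000 + ω·2.760 = 3.112
Iteration 2:
  α: GS value = (-10 - (1)·3.112) / (3) = -4.371;  α ← (1−ω)·-4.600 + ω·-4.371 = -4.325
  β: GS value = (0 - (3)·-4.325) / (5) = 2.595;  β ← (1−ω)·3.112 + ω·2.595 = 2.492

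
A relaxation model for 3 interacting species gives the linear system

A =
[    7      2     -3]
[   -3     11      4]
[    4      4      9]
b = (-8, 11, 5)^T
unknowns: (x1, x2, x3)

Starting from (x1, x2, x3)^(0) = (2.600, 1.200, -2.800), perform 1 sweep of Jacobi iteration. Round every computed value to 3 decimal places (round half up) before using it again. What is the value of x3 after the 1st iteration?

-1.133

Iteration 1:
  x1 = (-8 - (2)·1.200 - (-3)·-2.800) / (7) = -2.686
  x2 = (11 - (-3)·2.600 - (4)·-2.800) / (11) = 2.727
  x3 = (5 - (4)·2.600 - (4)·1.200) / (9) = -1.133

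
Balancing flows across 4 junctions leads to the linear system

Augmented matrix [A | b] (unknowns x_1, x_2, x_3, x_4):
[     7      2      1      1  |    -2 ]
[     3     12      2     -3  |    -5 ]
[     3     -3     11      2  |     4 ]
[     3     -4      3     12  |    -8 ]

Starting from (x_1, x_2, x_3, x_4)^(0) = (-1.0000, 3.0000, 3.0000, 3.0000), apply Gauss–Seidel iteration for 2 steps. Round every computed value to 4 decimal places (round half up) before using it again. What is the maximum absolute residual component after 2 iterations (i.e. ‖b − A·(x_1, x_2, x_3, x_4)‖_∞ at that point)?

2.2206

Iteration 1:
  x_1 = (-2 - (2)·3.0000 - (1)·3.0000 - (1)·3.0000) / (7) = -2.0000
  x_2 = (-5 - (3)·-2.0000 - (2)·3.0000 - (-3)·3.0000) / (12) = 0.3333
  x_3 = (4 - (3)·-2.0000 - (-3)·0.3333 - (2)·3.0000) / (11) = 0.4545
  x_4 = (-8 - (3)·-2.0000 - (-4)·0.3333 - (3)·0.4545) / (12) = -0.1692
Iteration 2:
  x_1 = (-2 - (2)·0.3333 - (1)·0.4545 - (1)·-0.1692) / (7) = -0.4217
  x_2 = (-5 - (3)·-0.4217 - (2)·0.4545 - (-3)·-0.1692) / (12) = -0.4293
  x_3 = (4 - (3)·-0.4217 - (-3)·-0.4293 - (2)·-0.1692) / (11) = 0.3923
  x_4 = (-8 - (3)·-0.4217 - (-4)·-0.4293 - (3)·0.3923) / (12) = -0.8024
Residual b − A·x = (2.2206, -1.7751, 1.2667, -0.0002); ∞-norm = 2.2206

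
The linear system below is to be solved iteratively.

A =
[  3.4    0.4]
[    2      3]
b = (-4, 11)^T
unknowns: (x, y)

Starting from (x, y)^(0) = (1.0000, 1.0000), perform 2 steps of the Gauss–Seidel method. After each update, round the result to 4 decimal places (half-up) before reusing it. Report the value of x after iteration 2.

-1.7093

Iteration 1:
  x = (-4 - (0.4)·1.0000) / (3.4) = -1.2941
  y = (11 - (2)·-1.2941) / (3) = 4.5294
Iteration 2:
  x = (-4 - (0.4)·4.5294) / (3.4) = -1.7093
  y = (11 - (2)·-1.7093) / (3) = 4.8062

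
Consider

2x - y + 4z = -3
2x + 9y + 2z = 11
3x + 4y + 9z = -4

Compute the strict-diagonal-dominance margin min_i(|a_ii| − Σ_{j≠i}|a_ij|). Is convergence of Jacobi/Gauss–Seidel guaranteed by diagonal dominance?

row 1: |2| − (1+4) = -3
row 2: |9| − (2+2) = 5
row 3: |9| − (3+4) = 2
minimum over rows = -3 → not strictly diagonally dominant

-3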